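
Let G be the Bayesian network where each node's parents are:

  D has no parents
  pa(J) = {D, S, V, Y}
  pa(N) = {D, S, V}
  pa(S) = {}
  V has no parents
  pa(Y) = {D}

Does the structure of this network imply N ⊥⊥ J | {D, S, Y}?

4 paths connect N and J; each must be blocked for d-separation to hold:
Path 1: N ← V → J
  V is a fork and V is not conditioned on — no node blocks this path, so it is active.
Path 2: N ← S → J
  S is a fork here and S is conditioned on, so the path is blocked at S.
Path 3: N ← D → Y → J
  D is a fork here and D is conditioned on, so the path is blocked at D.
Path 4: N ← D → J
  D is a fork here and D is conditioned on, so the path is blocked at D.
Since the path N ← V → J is active, N and J are not d-separated given {D, S, Y}.

No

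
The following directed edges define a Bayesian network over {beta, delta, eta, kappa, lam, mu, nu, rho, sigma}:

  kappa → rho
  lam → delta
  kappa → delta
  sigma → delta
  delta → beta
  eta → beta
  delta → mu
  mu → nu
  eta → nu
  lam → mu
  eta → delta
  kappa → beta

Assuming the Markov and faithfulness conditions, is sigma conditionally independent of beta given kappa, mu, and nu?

No

We examine all 5 paths between sigma and beta:
Path 1: sigma → delta ← eta → beta
  delta is a collider and its descendant mu is conditioned on, which opens it; eta is a fork and eta is not conditioned on — no node blocks this path, so it is active.
Path 2: sigma → delta → mu → nu ← eta → beta
  mu is a chain here and mu is conditioned on, so the path is blocked at mu.
Path 3: sigma → delta ← kappa → beta
  kappa is a fork here and kappa is conditioned on, so the path is blocked at kappa.
Path 4: sigma → delta ← lam → mu → nu ← eta → beta
  mu is a chain here and mu is conditioned on, so the path is blocked at mu.
Path 5: sigma → delta → beta
  delta is a chain and delta is not conditioned on — no node blocks this path, so it is active.
Since the path sigma → delta ← eta → beta is active, sigma and beta are not d-separated given {kappa, mu, nu}.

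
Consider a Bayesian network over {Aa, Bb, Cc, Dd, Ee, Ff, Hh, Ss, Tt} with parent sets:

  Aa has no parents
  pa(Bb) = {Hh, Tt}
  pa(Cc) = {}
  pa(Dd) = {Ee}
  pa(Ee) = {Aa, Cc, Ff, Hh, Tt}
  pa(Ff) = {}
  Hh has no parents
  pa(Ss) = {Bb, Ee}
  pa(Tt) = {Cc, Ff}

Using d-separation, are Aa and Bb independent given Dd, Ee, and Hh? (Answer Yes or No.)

There are 5 undirected paths between Aa and Bb; checking each against the conditioning set {Dd, Ee, Hh}:
Path 1: Aa → Ee ← Hh → Bb
  Hh is a fork here and Hh is conditioned on, so the path is blocked at Hh.
Path 2: Aa → Ee → Ss ← Bb
  Ee is a chain here and Ee is conditioned on, so the path is blocked at Ee.
Path 3: Aa → Ee ← Cc → Tt → Bb
  Ee is a collider and Ee is conditioned on, which opens it; Cc is a fork and Cc is not conditioned on; Tt is a chain and Tt is not conditioned on — no node blocks this path, so it is active.
Path 4: Aa → Ee ← Tt → Bb
  Ee is a collider and Ee is conditioned on, which opens it; Tt is a fork and Tt is not conditioned on — no node blocks this path, so it is active.
Path 5: Aa → Ee ← Ff → Tt → Bb
  Ee is a collider and Ee is conditioned on, which opens it; Ff is a fork and Ff is not conditioned on; Tt is a chain and Tt is not conditioned on — no node blocks this path, so it is active.
Since the path Aa → Ee ← Cc → Tt → Bb is active, Aa and Bb are not d-separated given {Dd, Ee, Hh}.

No — Aa and Bb are not d-separated given {Dd, Ee, Hh}.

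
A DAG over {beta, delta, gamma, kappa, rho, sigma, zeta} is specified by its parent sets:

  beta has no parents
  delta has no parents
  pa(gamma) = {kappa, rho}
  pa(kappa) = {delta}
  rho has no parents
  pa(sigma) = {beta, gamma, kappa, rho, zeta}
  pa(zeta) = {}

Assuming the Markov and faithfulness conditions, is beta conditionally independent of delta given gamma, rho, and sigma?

We examine all 3 paths between beta and delta:
Path 1: beta → sigma ← rho → gamma ← kappa ← delta
  rho is a fork here and rho is conditioned on, so the path is blocked at rho.
Path 2: beta → sigma ← kappa ← delta
  sigma is a collider and sigma is conditioned on, which opens it; kappa is a chain and kappa is not conditioned on — no node blocks this path, so it is active.
Path 3: beta → sigma ← gamma ← kappa ← delta
  gamma is a chain here and gamma is conditioned on, so the path is blocked at gamma.
Since the path beta → sigma ← kappa ← delta is active, beta and delta are not d-separated given {gamma, rho, sigma}.

No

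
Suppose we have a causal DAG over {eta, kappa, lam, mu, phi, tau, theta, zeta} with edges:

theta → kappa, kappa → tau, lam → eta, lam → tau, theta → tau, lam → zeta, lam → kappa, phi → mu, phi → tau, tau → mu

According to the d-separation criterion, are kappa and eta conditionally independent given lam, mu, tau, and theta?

Yes

Enumerating the 3 paths from kappa to eta and testing each for blocking by {lam, mu, tau, theta}:
Path 1: kappa → tau ← lam → eta
  lam is a fork here and lam is conditioned on, so the path is blocked at lam.
Path 2: kappa ← lam → eta
  lam is a fork here and lam is conditioned on, so the path is blocked at lam.
Path 3: kappa ← theta → tau ← lam → eta
  theta is a fork here and theta is conditioned on, so the path is blocked at theta.
Since every path is blocked, d-separation holds.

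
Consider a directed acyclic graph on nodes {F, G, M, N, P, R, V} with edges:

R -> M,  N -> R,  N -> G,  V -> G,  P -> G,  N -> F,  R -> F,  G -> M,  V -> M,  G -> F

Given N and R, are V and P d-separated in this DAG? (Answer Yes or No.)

We examine all 6 paths between V and P:
Path 1: V → G ← P
  G is a collider here and neither G nor any of its descendants is conditioned on, so the collider stays closed — the path is blocked at G.
Path 2: V → M ← G ← P
  M is a collider here and neither M nor any of its descendants is conditioned on, so the collider stays closed — the path is blocked at M.
Path 3: V → M ← R → F ← G ← P
  M is a collider here and neither M nor any of its descendants is conditioned on, so the collider stays closed — the path is blocked at M.
Path 4: V → M ← R → F ← N → G ← P
  M is a collider here and neither M nor any of its descendants is conditioned on, so the collider stays closed — the path is blocked at M.
Path 5: V → M ← R ← N → F ← G ← P
  M is a collider here and neither M nor any of its descendants is conditioned on, so the collider stays closed — the path is blocked at M.
Path 6: V → M ← R ← N → G ← P
  M is a collider here and neither M nor any of its descendants is conditioned on, so the collider stays closed — the path is blocked at M.
Every path is blocked, so V and P are d-separated given {N, R}.

Yes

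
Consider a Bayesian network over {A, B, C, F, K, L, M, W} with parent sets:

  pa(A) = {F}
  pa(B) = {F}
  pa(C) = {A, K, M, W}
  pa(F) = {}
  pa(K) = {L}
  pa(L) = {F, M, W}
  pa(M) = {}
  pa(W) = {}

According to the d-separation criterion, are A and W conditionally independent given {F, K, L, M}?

We examine all 6 paths between A and W:
Path 1: A ← F → L ← M → C ← W
  F is a fork here and F is conditioned on, so the path is blocked at F.
Path 2: A ← F → L ← W
  F is a fork here and F is conditioned on, so the path is blocked at F.
Path 3: A ← F → L → K → C ← W
  F is a fork here and F is conditioned on, so the path is blocked at F.
Path 4: A → C ← M → L ← W
  C is a collider here and neither C nor any of its descendants is conditioned on, so the collider stays closed — the path is blocked at C.
Path 5: A → C ← W
  C is a collider here and neither C nor any of its descendants is conditioned on, so the collider stays closed — the path is blocked at C.
Path 6: A → C ← K ← L ← W
  C is a collider here and neither C nor any of its descendants is conditioned on, so the collider stays closed — the path is blocked at C.
Every path is blocked, so A and W are d-separated given {F, K, L, M}.

Yes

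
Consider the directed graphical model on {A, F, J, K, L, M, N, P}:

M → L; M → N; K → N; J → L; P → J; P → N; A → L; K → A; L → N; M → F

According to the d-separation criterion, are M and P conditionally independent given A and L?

We examine all 6 paths between M and P:
Path 1: M → L → N ← P
  L is a chain here and L is conditioned on, so the path is blocked at L.
Path 2: M → L ← J ← P
  L is a collider and L is conditioned on, which opens it; J is a chain and J is not conditioned on — no node blocks this path, so it is active.
Path 3: M → L ← A ← K → N ← P
  A is a chain here and A is conditioned on, so the path is blocked at A.
Path 4: M → N ← L ← J ← P
  N is a collider here and neither N nor any of its descendants is conditioned on, so the collider stays closed — the path is blocked at N.
Path 5: M → N ← P
  N is a collider here and neither N nor any of its descendants is conditioned on, so the collider stays closed — the path is blocked at N.
Path 6: M → N ← K → A → L ← J ← P
  N is a collider here and neither N nor any of its descendants is conditioned on, so the collider stays closed — the path is blocked at N.
Since the path M → L ← J ← P is active, M and P are not d-separated given {A, L}.

No — M and P are not d-separated given {A, L}.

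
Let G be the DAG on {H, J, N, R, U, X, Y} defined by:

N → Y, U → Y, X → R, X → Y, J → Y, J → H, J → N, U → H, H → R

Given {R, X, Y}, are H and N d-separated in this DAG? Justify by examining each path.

Enumerating the 6 paths from H to N and testing each for blocking by {R, X, Y}:
Path 1: H ← J → N
  J is a fork and J is not conditioned on — no node blocks this path, so it is active.
Path 2: H ← J → Y ← N
  J is a fork and J is not conditioned on; Y is a collider and Y is conditioned on, which opens it — no node blocks this path, so it is active.
Path 3: H ← U → Y ← N
  U is a fork and U is not conditioned on; Y is a collider and Y is conditioned on, which opens it — no node blocks this path, so it is active.
Path 4: H ← U → Y ← J → N
  U is a fork and U is not conditioned on; Y is a collider and Y is conditioned on, which opens it; J is a fork and J is not conditioned on — no node blocks this path, so it is active.
Path 5: H → R ← X → Y ← N
  X is a fork here and X is conditioned on, so the path is blocked at X.
Path 6: H → R ← X → Y ← J → N
  X is a fork here and X is conditioned on, so the path is blocked at X.
Since the path H ← J → N is active, H and N are not d-separated given {R, X, Y}.

No — H and N are not d-separated given {R, X, Y}.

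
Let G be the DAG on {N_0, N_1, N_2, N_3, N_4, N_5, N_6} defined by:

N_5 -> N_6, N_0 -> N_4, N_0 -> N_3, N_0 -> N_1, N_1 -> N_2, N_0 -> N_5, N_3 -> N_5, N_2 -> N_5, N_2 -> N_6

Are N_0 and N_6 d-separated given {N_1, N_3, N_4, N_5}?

6 paths connect N_0 and N_6; each must be blocked for d-separation to hold:
Path 1: N_0 → N_1 → N_2 → N_5 → N_6
  N_1 is a chain here and N_1 is conditioned on, so the path is blocked at N_1.
Path 2: N_0 → N_1 → N_2 → N_6
  N_1 is a chain here and N_1 is conditioned on, so the path is blocked at N_1.
Path 3: N_0 → N_3 → N_5 ← N_2 → N_6
  N_3 is a chain here and N_3 is conditioned on, so the path is blocked at N_3.
Path 4: N_0 → N_3 → N_5 → N_6
  N_3 is a chain here and N_3 is conditioned on, so the path is blocked at N_3.
Path 5: N_0 → N_5 ← N_2 → N_6
  N_5 is a collider and N_5 is conditioned on, which opens it; N_2 is a fork and N_2 is not conditioned on — no node blocks this path, so it is active.
Path 6: N_0 → N_5 → N_6
  N_5 is a chain here and N_5 is conditioned on, so the path is blocked at N_5.
Because an active path exists, N_0 and N_6 are not d-separated.

No — N_0 and N_6 are not d-separated given {N_1, N_3, N_4, N_5}.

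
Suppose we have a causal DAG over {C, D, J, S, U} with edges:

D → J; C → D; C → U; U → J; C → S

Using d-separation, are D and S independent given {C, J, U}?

Yes

We examine all 2 paths between D and S:
Path 1: D → J ← U ← C → S
  U is a chain here and U is conditioned on, so the path is blocked at U.
Path 2: D ← C → S
  C is a fork here and C is conditioned on, so the path is blocked at C.
Every path is blocked, so D and S are d-separated given {C, J, U}.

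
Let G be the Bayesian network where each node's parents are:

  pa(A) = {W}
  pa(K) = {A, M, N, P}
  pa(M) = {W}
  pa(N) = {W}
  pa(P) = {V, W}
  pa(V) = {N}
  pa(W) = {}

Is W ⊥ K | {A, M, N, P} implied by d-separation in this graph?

Enumerating the 6 paths from W to K and testing each for blocking by {A, M, N, P}:
Path 1: W → M → K
  M is a chain here and M is conditioned on, so the path is blocked at M.
Path 2: W → N → V → P → K
  N is a chain here and N is conditioned on, so the path is blocked at N.
Path 3: W → N → K
  N is a chain here and N is conditioned on, so the path is blocked at N.
Path 4: W → A → K
  A is a chain here and A is conditioned on, so the path is blocked at A.
Path 5: W → P ← V ← N → K
  N is a fork here and N is conditioned on, so the path is blocked at N.
Path 6: W → P → K
  P is a chain here and P is conditioned on, so the path is blocked at P.
Every path is blocked, so W and K are d-separated given {A, M, N, P}.

Yes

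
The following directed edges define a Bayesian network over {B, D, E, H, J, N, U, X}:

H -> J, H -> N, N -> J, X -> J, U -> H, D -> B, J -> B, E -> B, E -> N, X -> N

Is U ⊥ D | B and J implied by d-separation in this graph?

No

Enumerating the 6 paths from U to D and testing each for blocking by {B, J}:
Path 1: U → H → J ← X → N ← E → B ← D
  H is a chain and H is not conditioned on; J is a collider and J is conditioned on, which opens it; X is a fork and X is not conditioned on; N is a collider and its descendant B is conditioned on, which opens it; E is a fork and E is not conditioned on; B is a collider and B is conditioned on, which opens it — no node blocks this path, so it is active.
Path 2: U → H → J → B ← D
  J is a chain here and J is conditioned on, so the path is blocked at J.
Path 3: U → H → J ← N ← E → B ← D
  H is a chain and H is not conditioned on; J is a collider and J is conditioned on, which opens it; N is a chain and N is not conditioned on; E is a fork and E is not conditioned on; B is a collider and B is conditioned on, which opens it — no node blocks this path, so it is active.
Path 4: U → H → N ← X → J → B ← D
  J is a chain here and J is conditioned on, so the path is blocked at J.
Path 5: U → H → N → J → B ← D
  J is a chain here and J is conditioned on, so the path is blocked at J.
Path 6: U → H → N ← E → B ← D
  H is a chain and H is not conditioned on; N is a collider and its descendant B is conditioned on, which opens it; E is a fork and E is not conditioned on; B is a collider and B is conditioned on, which opens it — no node blocks this path, so it is active.
Because an active path exists, U and D are not d-separated.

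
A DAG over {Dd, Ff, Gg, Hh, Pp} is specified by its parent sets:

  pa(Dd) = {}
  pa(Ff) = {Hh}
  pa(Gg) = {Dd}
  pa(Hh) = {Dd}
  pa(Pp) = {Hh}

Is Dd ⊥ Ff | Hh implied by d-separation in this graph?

Yes — Dd and Ff are d-separated given {Hh}.

Only one path connects Dd and Ff:
  1. Dd → Hh → Ff — Hh:chain[blocks] ⇒ blocked
Every path is blocked, so Dd and Ff are d-separated given {Hh}.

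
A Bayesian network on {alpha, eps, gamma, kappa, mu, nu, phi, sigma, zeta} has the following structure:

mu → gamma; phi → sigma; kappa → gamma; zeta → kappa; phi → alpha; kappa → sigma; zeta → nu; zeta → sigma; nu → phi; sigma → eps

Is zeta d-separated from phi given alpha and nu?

Yes

There are 3 undirected paths between zeta and phi; checking each against the conditioning set {alpha, nu}:
Path 1: zeta → nu → phi
  nu is a chain here and nu is conditioned on, so the path is blocked at nu.
Path 2: zeta → sigma ← phi
  sigma is a collider here and neither sigma nor any of its descendants is conditioned on, so the collider stays closed — the path is blocked at sigma.
Path 3: zeta → kappa → sigma ← phi
  sigma is a collider here and neither sigma nor any of its descendants is conditioned on, so the collider stays closed — the path is blocked at sigma.
Since every path is blocked, d-separation holds.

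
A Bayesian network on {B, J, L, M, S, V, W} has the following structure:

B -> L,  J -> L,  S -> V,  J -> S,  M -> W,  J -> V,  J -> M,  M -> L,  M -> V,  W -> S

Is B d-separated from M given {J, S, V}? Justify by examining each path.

Yes

There are 6 undirected paths between B and M; checking each against the conditioning set {J, S, V}:
  1. B → L ← J → V ← S ← W ← M — L:collider[blocks]; J:fork[blocks]; V:collider[open]; S:chain[blocks]; W:chain[open] ⇒ blocked
  2. B → L ← J → V ← M — L:collider[blocks]; J:fork[blocks]; V:collider[open] ⇒ blocked
  3. B → L ← J → S → V ← M — L:collider[blocks]; J:fork[blocks]; S:chain[blocks]; V:collider[open] ⇒ blocked
  4. B → L ← J → S ← W ← M — L:collider[blocks]; J:fork[blocks]; S:collider[open]; W:chain[open] ⇒ blocked
  5. B → L ← J → M — L:collider[blocks]; J:fork[blocks] ⇒ blocked
  6. B → L ← M — L:collider[blocks] ⇒ blocked
Since every path is blocked, d-separation holds.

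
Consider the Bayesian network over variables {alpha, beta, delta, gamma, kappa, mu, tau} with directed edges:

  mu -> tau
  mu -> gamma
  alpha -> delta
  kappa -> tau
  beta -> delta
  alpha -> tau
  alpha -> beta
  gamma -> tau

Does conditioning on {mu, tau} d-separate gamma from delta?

4 paths connect gamma and delta; each must be blocked for d-separation to hold:
Path 1: gamma ← mu → tau ← alpha → delta
  mu is a fork here and mu is conditioned on, so the path is blocked at mu.
Path 2: gamma ← mu → tau ← alpha → beta → delta
  mu is a fork here and mu is conditioned on, so the path is blocked at mu.
Path 3: gamma → tau ← alpha → delta
  tau is a collider and tau is conditioned on, which opens it; alpha is a fork and alpha is not conditioned on — no node blocks this path, so it is active.
Path 4: gamma → tau ← alpha → beta → delta
  tau is a collider and tau is conditioned on, which opens it; alpha is a fork and alpha is not conditioned on; beta is a chain and beta is not conditioned on — no node blocks this path, so it is active.
Since the path gamma → tau ← alpha → delta is active, gamma and delta are not d-separated given {mu, tau}.

No — gamma and delta are not d-separated given {mu, tau}.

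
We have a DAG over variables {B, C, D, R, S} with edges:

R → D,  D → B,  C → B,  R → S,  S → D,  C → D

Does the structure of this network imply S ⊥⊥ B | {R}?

Enumerating the 4 paths from S to B and testing each for blocking by {R}:
  1. S ← R → D → B — R:fork[blocks]; D:chain[open] ⇒ blocked
  2. S ← R → D ← C → B — R:fork[blocks]; D:collider[blocks]; C:fork[open] ⇒ blocked
  3. S → D → B — D:chain[open] ⇒ active
  4. S → D ← C → B — D:collider[blocks]; C:fork[open] ⇒ blocked
At least one path is unblocked, so d-separation fails.

No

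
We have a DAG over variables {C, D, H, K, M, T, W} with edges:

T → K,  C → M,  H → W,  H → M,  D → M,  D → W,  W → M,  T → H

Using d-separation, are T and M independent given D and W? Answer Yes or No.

We examine all 3 paths between T and M:
  1. T → H → M — H:chain[open] ⇒ active
  2. T → H → W ← D → M — H:chain[open]; W:collider[open]; D:fork[blocks] ⇒ blocked
  3. T → H → W → M — H:chain[open]; W:chain[blocks] ⇒ blocked
Because an active path exists, T and M are not d-separated.

No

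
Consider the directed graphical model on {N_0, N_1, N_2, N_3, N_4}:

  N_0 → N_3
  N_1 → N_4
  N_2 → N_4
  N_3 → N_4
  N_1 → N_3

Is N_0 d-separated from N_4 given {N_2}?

Enumerating the 2 paths from N_0 to N_4 and testing each for blocking by {N_2}:
  1. N_0 → N_3 → N_4 — N_3:chain[open] ⇒ active
  2. N_0 → N_3 ← N_1 → N_4 — N_3:collider[blocks]; N_1:fork[open] ⇒ blocked
Since the path N_0 → N_3 → N_4 is active, N_0 and N_4 are not d-separated given {N_2}.

No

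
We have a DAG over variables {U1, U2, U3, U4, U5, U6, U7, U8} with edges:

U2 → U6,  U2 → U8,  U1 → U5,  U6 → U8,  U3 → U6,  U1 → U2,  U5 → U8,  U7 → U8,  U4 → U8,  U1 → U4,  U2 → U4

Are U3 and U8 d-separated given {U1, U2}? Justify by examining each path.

No

Enumerating the 6 paths from U3 to U8 and testing each for blocking by {U1, U2}:
Path 1: U3 → U6 → U8
  U6 is a chain and U6 is not conditioned on — no node blocks this path, so it is active.
Path 2: U3 → U6 ← U2 ← U1 → U5 → U8
  U6 is a collider here and neither U6 nor any of its descendants is conditioned on, so the collider stays closed — the path is blocked at U6.
Path 3: U3 → U6 ← U2 ← U1 → U4 → U8
  U6 is a collider here and neither U6 nor any of its descendants is conditioned on, so the collider stays closed — the path is blocked at U6.
Path 4: U3 → U6 ← U2 → U8
  U6 is a collider here and neither U6 nor any of its descendants is conditioned on, so the collider stays closed — the path is blocked at U6.
Path 5: U3 → U6 ← U2 → U4 ← U1 → U5 → U8
  U6 is a collider here and neither U6 nor any of its descendants is conditioned on, so the collider stays closed — the path is blocked at U6.
Path 6: U3 → U6 ← U2 → U4 → U8
  U6 is a collider here and neither U6 nor any of its descendants is conditioned on, so the collider stays closed — the path is blocked at U6.
Since the path U3 → U6 → U8 is active, U3 and U8 are not d-separated given {U1, U2}.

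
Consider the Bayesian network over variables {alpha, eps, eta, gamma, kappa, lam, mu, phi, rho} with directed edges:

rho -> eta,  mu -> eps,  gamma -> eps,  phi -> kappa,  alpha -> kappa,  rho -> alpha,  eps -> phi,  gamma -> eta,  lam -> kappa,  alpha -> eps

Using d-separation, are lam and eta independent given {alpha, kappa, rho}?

No — lam and eta are not d-separated given {alpha, kappa, rho}.

There are 4 undirected paths between lam and eta; checking each against the conditioning set {alpha, kappa, rho}:
Path 1: lam → kappa ← alpha → eps ← gamma → eta
  alpha is a fork here and alpha is conditioned on, so the path is blocked at alpha.
Path 2: lam → kappa ← alpha ← rho → eta
  alpha is a chain here and alpha is conditioned on, so the path is blocked at alpha.
Path 3: lam → kappa ← phi ← eps ← alpha ← rho → eta
  alpha is a chain here and alpha is conditioned on, so the path is blocked at alpha.
Path 4: lam → kappa ← phi ← eps ← gamma → eta
  kappa is a collider and kappa is conditioned on, which opens it; phi is a chain and phi is not conditioned on; eps is a chain and eps is not conditioned on; gamma is a fork and gamma is not conditioned on — no node blocks this path, so it is active.
Since the path lam → kappa ← phi ← eps ← gamma → eta is active, lam and eta are not d-separated given {alpha, kappa, rho}.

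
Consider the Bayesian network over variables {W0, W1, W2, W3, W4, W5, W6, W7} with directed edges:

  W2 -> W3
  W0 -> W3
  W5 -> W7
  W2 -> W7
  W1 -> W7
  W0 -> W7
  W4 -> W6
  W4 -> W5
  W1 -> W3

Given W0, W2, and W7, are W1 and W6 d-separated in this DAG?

No

We examine all 3 paths between W1 and W6:
Path 1: W1 → W3 ← W0 → W7 ← W5 ← W4 → W6
  W3 is a collider here and neither W3 nor any of its descendants is conditioned on, so the collider stays closed — the path is blocked at W3.
Path 2: W1 → W3 ← W2 → W7 ← W5 ← W4 → W6
  W3 is a collider here and neither W3 nor any of its descendants is conditioned on, so the collider stays closed — the path is blocked at W3.
Path 3: W1 → W7 ← W5 ← W4 → W6
  W7 is a collider and W7 is conditioned on, which opens it; W5 is a chain and W5 is not conditioned on; W4 is a fork and W4 is not conditioned on — no node blocks this path, so it is active.
Because an active path exists, W1 and W6 are not d-separated.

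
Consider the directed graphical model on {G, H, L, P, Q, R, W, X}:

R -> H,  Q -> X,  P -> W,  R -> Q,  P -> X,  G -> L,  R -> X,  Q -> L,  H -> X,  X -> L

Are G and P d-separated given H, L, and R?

No

4 paths connect G and P; each must be blocked for d-separation to hold:
  1. G → L ← Q ← R → H → X ← P — L:collider[open]; Q:chain[open]; R:fork[blocks]; H:chain[blocks]; X:collider[open] ⇒ blocked
  2. G → L ← Q ← R → X ← P — L:collider[open]; Q:chain[open]; R:fork[blocks]; X:collider[open] ⇒ blocked
  3. G → L ← Q → X ← P — L:collider[open]; Q:fork[open]; X:collider[open] ⇒ active
  4. G → L ← X ← P — L:collider[open]; X:chain[open] ⇒ active
Because an active path exists, G and P are not d-separated.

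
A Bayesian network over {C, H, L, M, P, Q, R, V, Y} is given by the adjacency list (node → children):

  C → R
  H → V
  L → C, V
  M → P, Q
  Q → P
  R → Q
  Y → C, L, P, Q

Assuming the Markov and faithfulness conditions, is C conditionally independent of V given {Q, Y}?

There are 5 undirected paths between C and V; checking each against the conditioning set {Q, Y}:
Path 1: C ← Y → L → V
  Y is a fork here and Y is conditioned on, so the path is blocked at Y.
Path 2: C ← L → V
  L is a fork and L is not conditioned on — no node blocks this path, so it is active.
Path 3: C → R → Q ← M → P ← Y → L → V
  P is a collider here and neither P nor any of its descendants is conditioned on, so the collider stays closed — the path is blocked at P.
Path 4: C → R → Q → P ← Y → L → V
  Q is a chain here and Q is conditioned on, so the path is blocked at Q.
Path 5: C → R → Q ← Y → L → V
  Y is a fork here and Y is conditioned on, so the path is blocked at Y.
At least one path is unblocked, so d-separation fails.

No — C and V are not d-separated given {Q, Y}.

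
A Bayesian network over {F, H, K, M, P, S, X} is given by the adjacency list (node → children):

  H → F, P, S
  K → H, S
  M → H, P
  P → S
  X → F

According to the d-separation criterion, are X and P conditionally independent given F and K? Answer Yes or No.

No — X and P are not d-separated given {F, K}.

There are 4 undirected paths between X and P; checking each against the conditioning set {F, K}:
Path 1: X → F ← H → P
  F is a collider and F is conditioned on, which opens it; H is a fork and H is not conditioned on — no node blocks this path, so it is active.
Path 2: X → F ← H ← K → S ← P
  K is a fork here and K is conditioned on, so the path is blocked at K.
Path 3: X → F ← H ← M → P
  F is a collider and F is conditioned on, which opens it; H is a chain and H is not conditioned on; M is a fork and M is not conditioned on — no node blocks this path, so it is active.
Path 4: X → F ← H → S ← P
  S is a collider here and neither S nor any of its descendants is conditioned on, so the collider stays closed — the path is blocked at S.
Since the path X → F ← H → P is active, X and P are not d-separated given {F, K}.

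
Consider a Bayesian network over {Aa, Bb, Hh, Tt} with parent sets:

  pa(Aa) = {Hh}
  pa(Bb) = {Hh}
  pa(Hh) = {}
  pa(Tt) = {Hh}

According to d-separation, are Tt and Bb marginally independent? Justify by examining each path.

Only one path connects Tt and Bb:
Path 1: Tt ← Hh → Bb
  Hh is a fork and Hh is not conditioned on — no node blocks this path, so it is active.
At least one path is unblocked, so d-separation fails.

No — Tt and Bb are not d-separated given ∅.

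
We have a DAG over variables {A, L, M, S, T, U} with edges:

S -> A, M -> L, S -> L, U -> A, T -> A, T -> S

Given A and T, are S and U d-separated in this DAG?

Enumerating the 2 paths from S to U and testing each for blocking by {A, T}:
  1. S → A ← U — A:collider[open] ⇒ active
  2. S ← T → A ← U — T:fork[blocks]; A:collider[open] ⇒ blocked
Because an active path exists, S and U are not d-separated.

No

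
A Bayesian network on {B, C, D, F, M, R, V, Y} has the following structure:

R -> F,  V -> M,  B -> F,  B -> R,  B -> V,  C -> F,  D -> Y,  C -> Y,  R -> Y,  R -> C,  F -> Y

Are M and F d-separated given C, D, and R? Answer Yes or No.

No

We examine all 6 paths between M and F:
Path 1: M ← V ← B → F
  V is a chain and V is not conditioned on; B is a fork and B is not conditioned on — no node blocks this path, so it is active.
Path 2: M ← V ← B → R → C → F
  R is a chain here and R is conditioned on, so the path is blocked at R.
Path 3: M ← V ← B → R → C → Y ← F
  R is a chain here and R is conditioned on, so the path is blocked at R.
Path 4: M ← V ← B → R → F
  R is a chain here and R is conditioned on, so the path is blocked at R.
Path 5: M ← V ← B → R → Y ← C → F
  R is a chain here and R is conditioned on, so the path is blocked at R.
Path 6: M ← V ← B → R → Y ← F
  R is a chain here and R is conditioned on, so the path is blocked at R.
Because an active path exists, M and F are not d-separated.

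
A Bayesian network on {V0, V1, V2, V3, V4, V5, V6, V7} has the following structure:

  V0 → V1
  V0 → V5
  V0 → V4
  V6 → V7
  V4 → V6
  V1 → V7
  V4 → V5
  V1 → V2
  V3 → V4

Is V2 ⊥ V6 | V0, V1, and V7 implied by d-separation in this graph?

Yes — V2 and V6 are d-separated given {V0, V1, V7}.

There are 3 undirected paths between V2 and V6; checking each against the conditioning set {V0, V1, V7}:
Path 1: V2 ← V1 ← V0 → V5 ← V4 → V6
  V1 is a chain here and V1 is conditioned on, so the path is blocked at V1.
Path 2: V2 ← V1 ← V0 → V4 → V6
  V1 is a chain here and V1 is conditioned on, so the path is blocked at V1.
Path 3: V2 ← V1 → V7 ← V6
  V1 is a fork here and V1 is conditioned on, so the path is blocked at V1.
Every path is blocked, so V2 and V6 are d-separated given {V0, V1, V7}.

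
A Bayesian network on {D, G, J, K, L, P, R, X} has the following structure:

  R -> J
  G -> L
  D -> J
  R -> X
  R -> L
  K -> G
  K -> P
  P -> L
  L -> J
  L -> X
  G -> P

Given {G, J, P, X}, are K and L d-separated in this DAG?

Yes

There are 4 undirected paths between K and L; checking each against the conditioning set {G, J, P, X}:
Path 1: K → P ← G → L
  G is a fork here and G is conditioned on, so the path is blocked at G.
Path 2: K → P → L
  P is a chain here and P is conditioned on, so the path is blocked at P.
Path 3: K → G → P → L
  G is a chain here and G is conditioned on, so the path is blocked at G.
Path 4: K → G → L
  G is a chain here and G is conditioned on, so the path is blocked at G.
Every path is blocked, so K and L are d-separated given {G, J, P, X}.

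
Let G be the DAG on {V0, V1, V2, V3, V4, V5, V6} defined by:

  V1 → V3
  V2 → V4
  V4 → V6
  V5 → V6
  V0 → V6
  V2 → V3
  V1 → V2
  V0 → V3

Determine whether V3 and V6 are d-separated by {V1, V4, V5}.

Enumerating the 3 paths from V3 to V6 and testing each for blocking by {V1, V4, V5}:
Path 1: V3 ← V1 → V2 → V4 → V6
  V1 is a fork here and V1 is conditioned on, so the path is blocked at V1.
Path 2: V3 ← V0 → V6
  V0 is a fork and V0 is not conditioned on — no node blocks this path, so it is active.
Path 3: V3 ← V2 → V4 → V6
  V4 is a chain here and V4 is conditioned on, so the path is blocked at V4.
Since the path V3 ← V0 → V6 is active, V3 and V6 are not d-separated given {V1, V4, V5}.

No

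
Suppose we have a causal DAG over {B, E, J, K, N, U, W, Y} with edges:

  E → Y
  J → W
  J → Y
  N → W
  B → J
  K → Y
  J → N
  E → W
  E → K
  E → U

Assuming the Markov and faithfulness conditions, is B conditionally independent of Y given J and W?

Enumerating the 5 paths from B to Y and testing each for blocking by {J, W}:
  1. B → J → Y — J:chain[blocks] ⇒ blocked
  2. B → J → N → W ← E → Y — J:chain[blocks]; N:chain[open]; W:collider[open]; E:fork[open] ⇒ blocked
  3. B → J → N → W ← E → K → Y — J:chain[blocks]; N:chain[open]; W:collider[open]; E:fork[open]; K:chain[open] ⇒ blocked
  4. B → J → W ← E → Y — J:chain[blocks]; W:collider[open]; E:fork[open] ⇒ blocked
  5. B → J → W ← E → K → Y — J:chain[blocks]; W:collider[open]; E:fork[open]; K:chain[open] ⇒ blocked
All paths are blocked; B ⊥ Y | {J, W} holds.

Yes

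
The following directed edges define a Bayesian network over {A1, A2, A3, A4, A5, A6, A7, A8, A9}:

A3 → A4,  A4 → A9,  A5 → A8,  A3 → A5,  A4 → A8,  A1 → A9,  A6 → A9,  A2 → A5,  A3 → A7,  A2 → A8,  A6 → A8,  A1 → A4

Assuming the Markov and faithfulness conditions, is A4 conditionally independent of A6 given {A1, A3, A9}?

5 paths connect A4 and A6; each must be blocked for d-separation to hold:
Path 1: A4 ← A3 → A5 ← A2 → A8 ← A6
  A3 is a fork here and A3 is conditioned on, so the path is blocked at A3.
Path 2: A4 ← A3 → A5 → A8 ← A6
  A3 is a fork here and A3 is conditioned on, so the path is blocked at A3.
Path 3: A4 ← A1 → A9 ← A6
  A1 is a fork here and A1 is conditioned on, so the path is blocked at A1.
Path 4: A4 → A9 ← A6
  A9 is a collider and A9 is conditioned on, which opens it — no node blocks this path, so it is active.
Path 5: A4 → A8 ← A6
  A8 is a collider here and neither A8 nor any of its descendants is conditioned on, so the collider stays closed — the path is blocked at A8.
Since the path A4 → A9 ← A6 is active, A4 and A6 are not d-separated given {A1, A3, A9}.

No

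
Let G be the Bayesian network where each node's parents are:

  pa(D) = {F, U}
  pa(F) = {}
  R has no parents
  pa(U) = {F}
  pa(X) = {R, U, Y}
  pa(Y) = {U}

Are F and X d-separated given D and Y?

4 paths connect F and X; each must be blocked for d-separation to hold:
Path 1: F → D ← U → Y → X
  Y is a chain here and Y is conditioned on, so the path is blocked at Y.
Path 2: F → D ← U → X
  D is a collider and D is conditioned on, which opens it; U is a fork and U is not conditioned on — no node blocks this path, so it is active.
Path 3: F → U → Y → X
  Y is a chain here and Y is conditioned on, so the path is blocked at Y.
Path 4: F → U → X
  U is a chain and U is not conditioned on — no node blocks this path, so it is active.
Since the path F → D ← U → X is active, F and X are not d-separated given {D, Y}.

No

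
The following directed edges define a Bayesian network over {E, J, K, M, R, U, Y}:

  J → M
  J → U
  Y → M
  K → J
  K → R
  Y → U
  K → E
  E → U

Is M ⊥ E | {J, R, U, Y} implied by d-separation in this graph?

4 paths connect M and E; each must be blocked for d-separation to hold:
Path 1: M ← Y → U ← J ← K → E
  Y is a fork here and Y is conditioned on, so the path is blocked at Y.
Path 2: M ← Y → U ← E
  Y is a fork here and Y is conditioned on, so the path is blocked at Y.
Path 3: M ← J → U ← E
  J is a fork here and J is conditioned on, so the path is blocked at J.
Path 4: M ← J ← K → E
  J is a chain here and J is conditioned on, so the path is blocked at J.
Since every path is blocked, d-separation holds.

Yes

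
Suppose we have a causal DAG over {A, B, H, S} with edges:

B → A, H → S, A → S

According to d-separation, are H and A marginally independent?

Yes

There is one path between H and A:
  1. H → S ← A — S:collider[blocks] ⇒ blocked
Since every path is blocked, d-separation holds.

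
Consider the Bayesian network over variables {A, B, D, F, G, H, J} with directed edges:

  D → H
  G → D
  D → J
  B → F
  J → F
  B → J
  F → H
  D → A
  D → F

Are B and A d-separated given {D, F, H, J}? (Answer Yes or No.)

Yes

There are 6 undirected paths between B and A; checking each against the conditioning set {D, F, H, J}:
  1. B → J ← D → A — J:collider[open]; D:fork[blocks] ⇒ blocked
  2. B → J → F ← D → A — J:chain[blocks]; F:collider[open]; D:fork[blocks] ⇒ blocked
  3. B → J → F → H ← D → A — J:chain[blocks]; F:chain[blocks]; H:collider[open]; D:fork[blocks] ⇒ blocked
  4. B → F ← D → A — F:collider[open]; D:fork[blocks] ⇒ blocked
  5. B → F → H ← D → A — F:chain[blocks]; H:collider[open]; D:fork[blocks] ⇒ blocked
  6. B → F ← J ← D → A — F:collider[open]; J:chain[blocks]; D:fork[blocks] ⇒ blocked
Every path is blocked, so B and A are d-separated given {D, F, H, J}.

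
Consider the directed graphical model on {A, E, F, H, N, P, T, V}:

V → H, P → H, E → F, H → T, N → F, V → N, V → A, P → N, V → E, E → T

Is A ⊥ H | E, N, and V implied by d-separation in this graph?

There are 5 undirected paths between A and H; checking each against the conditioning set {E, N, V}:
Path 1: A ← V → E → F ← N ← P → H
  V is a fork here and V is conditioned on, so the path is blocked at V.
Path 2: A ← V → E → T ← H
  V is a fork here and V is conditioned on, so the path is blocked at V.
Path 3: A ← V → N → F ← E → T ← H
  V is a fork here and V is conditioned on, so the path is blocked at V.
Path 4: A ← V → N ← P → H
  V is a fork here and V is conditioned on, so the path is blocked at V.
Path 5: A ← V → H
  V is a fork here and V is conditioned on, so the path is blocked at V.
Every path is blocked, so A and H are d-separated given {E, N, V}.

Yes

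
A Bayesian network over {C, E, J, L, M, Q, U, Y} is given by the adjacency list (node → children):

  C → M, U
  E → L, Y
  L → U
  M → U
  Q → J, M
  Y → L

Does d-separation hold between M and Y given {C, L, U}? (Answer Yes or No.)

Yes — M and Y are d-separated given {C, L, U}.

Enumerating the 4 paths from M to Y and testing each for blocking by {C, L, U}:
  1. M → U ← L ← E → Y — U:collider[open]; L:chain[blocks]; E:fork[open] ⇒ blocked
  2. M → U ← L ← Y — U:collider[open]; L:chain[blocks] ⇒ blocked
  3. M ← C → U ← L ← E → Y — C:fork[blocks]; U:collider[open]; L:chain[blocks]; E:fork[open] ⇒ blocked
  4. M ← C → U ← L ← Y — C:fork[blocks]; U:collider[open]; L:chain[blocks] ⇒ blocked
Since every path is blocked, d-separation holds.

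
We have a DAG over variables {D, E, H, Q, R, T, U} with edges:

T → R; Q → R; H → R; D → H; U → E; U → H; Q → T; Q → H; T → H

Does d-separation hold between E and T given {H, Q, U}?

Yes

Enumerating the 5 paths from E to T and testing each for blocking by {H, Q, U}:
  1. E ← U → H → R ← Q → T — U:fork[blocks]; H:chain[blocks]; R:collider[blocks]; Q:fork[blocks] ⇒ blocked
  2. E ← U → H → R ← T — U:fork[blocks]; H:chain[blocks]; R:collider[blocks] ⇒ blocked
  3. E ← U → H ← Q → R ← T — U:fork[blocks]; H:collider[open]; Q:fork[blocks]; R:collider[blocks] ⇒ blocked
  4. E ← U → H ← Q → T — U:fork[blocks]; H:collider[open]; Q:fork[blocks] ⇒ blocked
  5. E ← U → H ← T — U:fork[blocks]; H:collider[open] ⇒ blocked
All paths are blocked; E ⊥ T | {H, Q, U} holds.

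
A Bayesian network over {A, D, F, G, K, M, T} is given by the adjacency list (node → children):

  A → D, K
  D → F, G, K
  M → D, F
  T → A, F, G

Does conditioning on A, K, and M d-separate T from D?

Yes

There are 5 undirected paths between T and D; checking each against the conditioning set {A, K, M}:
  1. T → G ← D — G:collider[blocks] ⇒ blocked
  2. T → A → D — A:chain[blocks] ⇒ blocked
  3. T → A → K ← D — A:chain[blocks]; K:collider[open] ⇒ blocked
  4. T → F ← D — F:collider[blocks] ⇒ blocked
  5. T → F ← M → D — F:collider[blocks]; M:fork[blocks] ⇒ blocked
Every path is blocked, so T and D are d-separated given {A, K, M}.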